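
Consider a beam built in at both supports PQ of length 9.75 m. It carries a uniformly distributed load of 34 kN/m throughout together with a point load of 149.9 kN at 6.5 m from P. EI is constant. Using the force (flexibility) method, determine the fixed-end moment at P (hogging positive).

Release both end moments; the primary structure is a simply-supported span PQ with redundants M_P and M_Q.
End rotations of the released simple span under the applied load (×1/EI):
  at P: UDL 34: wL³/(24EI) = 1313/EI
  at Q: UDL 34: wL³/(24EI) = 1313/EI
  at P: point load 149.9 at a = 6.5: Pab(L + b)/(6LEI) = 703.7/EI
  at Q: point load 149.9 at a = 6.5: Pab(L + a)/(6LEI) = 879.6/EI
  θ_P0 = 2017/EI,  θ_Q0 = 2193/EI
Flexibility coefficients: a unit moment at one end gives L/(3EI) there and L/(6EI) at the far end, so f₁₁ = f₂₂ = 3.25/EI and f₁₂ = f₂₁ = 1.625/EI.
Compatibility — zero rotation at each built-in end:
  3.25 M_P + 1.625 M_Q = 2017
  1.625 M_P + 3.25 M_Q = 2193
Solving the pair gives M_P = 377.6 kN·m and M_Q = 485.9 kN·m (hogging).

M_P = 377.6 kN·m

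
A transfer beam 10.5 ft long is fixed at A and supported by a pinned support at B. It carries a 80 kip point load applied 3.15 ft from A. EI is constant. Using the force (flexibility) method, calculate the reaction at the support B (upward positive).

R_B = 9.72 kip

Remove the prop at B; the released (primary) structure is a cantilever built in at A.
Downward deflection at the released point B due to the loads:
  point load 80 at a = 3.15: Pa²(3L − a)/(6EI) = 3751/EI
Tip deflection under a unit load at B: L³/(3EI) = 385.9/EI.
The prop prevents deflection at B: R_B = δ_0/δ_{BB} = 3751/385.9 = 9.72 kip.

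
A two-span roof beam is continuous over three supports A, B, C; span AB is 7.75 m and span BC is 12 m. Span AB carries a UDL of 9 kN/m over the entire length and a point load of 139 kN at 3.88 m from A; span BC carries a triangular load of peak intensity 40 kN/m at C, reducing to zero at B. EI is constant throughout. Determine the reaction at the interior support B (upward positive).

R_B = 250.3 kN

Take M_B as the redundant. Released structure: two simple spans AB and BC with a hinge at B.
End slopes at the hinge B, treating each span as simply supported:
  span AB: UDL 9: wL³/(24EI) = 174.6/EI
  span AB: point load 139 at a = 3.88: Pab(L + a)/(6LEI) = 522/EI
  span BC: triangular load, peak 40: 7w₀L³/(360EI) = 1344/EI
  relative rotation θ_0 = (696.6 + 1344)/EI = 2041/EI
A unit hogging moment at B produces rotation L₁/(3EI) + L₂/(3EI) = 6.583/EI.
Compatibility: M_B·(L₁+L₂)/(3EI) = θ_0, giving M_B = 310 kN·m (hogging).
Span AB, ΣM about A with M_B applied at B: R_B^{AB}·7.75 = 809.6 + 310, so R_B^{AB} = 144.5 kN and R_A = 208.8 − 144.5 = 64.29 kN.
Span BC, ΣM about C: R_B^{BC}·12 = 960 + 310, so R_B^{BC} = 105.8 kN and R_C = 240 − 105.8 = 134.2 kN.
R_B = 144.5 + 105.8 = 250.3 kN.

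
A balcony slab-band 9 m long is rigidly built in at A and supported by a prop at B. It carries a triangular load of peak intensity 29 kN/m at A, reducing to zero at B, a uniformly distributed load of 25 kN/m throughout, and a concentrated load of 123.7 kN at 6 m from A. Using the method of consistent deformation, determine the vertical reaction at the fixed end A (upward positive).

Choose R_B as the redundant. The primary structure is the cantilever fixed at A.
Primary-structure tip deflection at B by superposition:
  triangular load, peak 29 at the fixed end: w₀L⁴/(30EI) = 6342/EI
  UDL 25: wL⁴/(8EI) = 20503/EI
  point load 123.7 at a = 6: Pa²(3L − a)/(6EI) = 15586/EI
  δ_0 = 42432/EI
Tip deflection under a unit load at B: L³/(3EI) = 243/EI.
Compatibility at B: δ_0 − R_B·δ_{BB} = 0, so R_B = 42432/243 = 174.6 kN.
Vertical equilibrium: R_A = ΣP − R_B = 479.2 − 174.6 = 304.6 kN.

R_A = 304.6 kN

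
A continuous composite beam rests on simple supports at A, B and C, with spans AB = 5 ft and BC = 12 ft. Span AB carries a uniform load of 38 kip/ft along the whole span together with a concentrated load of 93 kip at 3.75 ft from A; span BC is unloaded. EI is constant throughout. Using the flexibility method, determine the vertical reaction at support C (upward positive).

R_C = -4.78 kip

Insert a hinge at B; M_B is the redundant, and each span becomes simply supported.
End slopes at the hinge B, treating each span as simply supported:
  span AB: UDL 38: wL³/(24EI) = 197.9/EI
  span AB: point load 93 at a = 3.75: Pab(L + a)/(6LEI) = 127.1/EI
  relative rotation θ_0 = (325.1 + 0)/EI = 325.1/EI
A unit hogging moment at B produces rotation L₁/(3EI) + L₂/(3EI) = 5.667/EI.
Slope continuity at B: θ_0 = M_B·5.667/EI, so M_B = 325.1/5.667 = 57.36 kip·ft (hogging).
Span BC, ΣM about C: R_B^{BC}·12 = 0 + 57.36, so R_B^{BC} = 4.78 kip and R_C = 0 − 4.78 = -4.78 kip.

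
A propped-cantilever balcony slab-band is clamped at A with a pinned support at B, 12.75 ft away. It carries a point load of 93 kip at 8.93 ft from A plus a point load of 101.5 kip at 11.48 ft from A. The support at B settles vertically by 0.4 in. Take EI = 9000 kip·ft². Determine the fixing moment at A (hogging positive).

M_A = 231 kip·ft

Release the roller at B. Primary structure: cantilever fixed at A.
Primary-structure tip deflection at B by superposition:
  point load 93 at a = 8.93: Pa²(3L − a)/(6EI) = 36241/EI
  point load 101.5 at a = 11.48: Pa²(3L − a)/(6EI) = 59682/EI
  δ_0 = 95923/EI
Tip deflection under a unit load at B: L³/(3EI) = 690.9/EI.
With EI = 9000 kip·ft²: δ_0 = 10.658 ft and δ_{BB} = 0.076766 ft/kip.
Compatibility — the beam at B must follow the support down by 0.03333 ft: δ_0 − R_B·δ_{BB} = 0.03333, so R_B = (10.658 − 0.03333)/0.076766 = 138.4 kip.
Moment equilibrium about A: M_A = Σ(load moments about A) − R_B·L = 1996 − 138.4×12.75 = 231 kip·ft.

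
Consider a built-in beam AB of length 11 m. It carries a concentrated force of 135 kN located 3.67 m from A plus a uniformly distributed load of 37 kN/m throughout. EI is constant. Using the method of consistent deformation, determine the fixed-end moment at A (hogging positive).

Take the two fixed-end moments M_A, M_B as redundants; the released structure is the simple span AB.
End rotations of the released simple span under the applied load (×1/EI):
  at A: point load 135 at a = 3.67: Pab(L + b)/(6LEI) = 1009/EI
  at B: point load 135 at a = 3.67: Pab(L + a)/(6LEI) = 807.2/EI
  at A: UDL 37: wL³/(24EI) = 2052/EI
  at B: UDL 37: wL³/(24EI) = 2052/EI
  θ_A0 = 3061/EI,  θ_B0 = 2859/EI
Flexibility coefficients: a unit moment at one end gives L/(3EI) there and L/(6EI) at the far end, so f₁₁ = f₂₂ = 3.667/EI and f₁₂ = f₂₁ = 1.833/EI.
Compatibility — zero rotation at each built-in end:
  3.667 M_A + 1.833 M_B = 3061
  1.833 M_A + 3.667 M_B = 2859
Solving the pair gives M_A = 593.1 kN·m and M_B = 483.2 kN·m (hogging).

M_A = 593.1 kN·m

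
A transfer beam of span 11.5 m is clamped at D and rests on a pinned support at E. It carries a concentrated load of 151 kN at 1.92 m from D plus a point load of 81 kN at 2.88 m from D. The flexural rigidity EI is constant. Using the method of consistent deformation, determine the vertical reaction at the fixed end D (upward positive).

R_D = 219.1 kN

Take the reaction at E as the redundant and release it; the primary structure is a cantilever fixed at D.
Deflection at E on the released cantilever, summing each load's contribution:
  point load 151 at a = 1.92: Pa²(3L − a)/(6EI) = 3023/EI
  point load 81 at a = 2.88: Pa²(3L − a)/(6EI) = 3541/EI
  δ_0 = 6563/EI
Flexibility coefficient — unit upward force at E: δ_{EE} = L³/(3EI) = 507/EI.
Compatibility at E: δ_0 − R_E·δ_{EE} = 0, so R_E = 6563/507 = 12.95 kN.
Vertical equilibrium: R_D = ΣP − R_E = 232 − 12.95 = 219.1 kN.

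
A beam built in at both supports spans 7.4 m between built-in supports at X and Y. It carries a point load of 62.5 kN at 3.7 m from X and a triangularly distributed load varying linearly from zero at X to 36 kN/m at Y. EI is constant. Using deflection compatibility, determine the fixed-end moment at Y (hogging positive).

M_Y = 156.4 kN·m

Release both end moments; the primary structure is a simply-supported span XY with redundants M_X and M_Y.
Simple-span end rotations at X and Y under the given loads:
  at X: point load 62.5 at a = 3.7: Pab(L + b)/(6LEI) = 213.9/EI
  at Y: point load 62.5 at a = 3.7: Pab(L + a)/(6LEI) = 213.9/EI
  at X: triangular load, peak 36: 7w₀L³/(360EI) = 283.7/EI
  at Y: triangular load, peak 36: w₀L³/(45EI) = 324.2/EI
  θ_X0 = 497.6/EI,  θ_Y0 = 538.1/EI
Flexibility coefficients: a unit moment at one end gives L/(3EI) there and L/(6EI) at the far end, so f₁₁ = f₂₂ = 2.467/EI and f₁₂ = f₂₁ = 1.233/EI.
Compatibility — zero rotation at each built-in end:
  2.467 M_X + 1.233 M_Y = 497.6
  1.233 M_X + 2.467 M_Y = 538.1
Solving the pair gives M_X = 123.5 kN·m and M_Y = 156.4 kN·m (hogging).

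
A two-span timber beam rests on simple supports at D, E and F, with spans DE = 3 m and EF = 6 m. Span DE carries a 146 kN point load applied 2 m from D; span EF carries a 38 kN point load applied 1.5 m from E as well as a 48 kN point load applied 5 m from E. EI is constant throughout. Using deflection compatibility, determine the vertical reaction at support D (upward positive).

R_D = 26.16 kN

Release continuity at E by inserting a hinge; the redundant is the internal moment M_E. The primary structure is two simply-supported spans DE and EF.
Rotations at E on the released spans (each span's end-slope, ×1/EI):
  span DE: point load 146 at a = 2: Pab(L + a)/(6LEI) = 81.11/EI
  span EF: point load 38 at a = 1.5: Pab(L + b)/(6LEI) = 74.81/EI
  span EF: point load 48 at a = 5: Pab(L + b)/(6LEI) = 46.67/EI
  relative rotation θ_0 = (81.11 + 121.5)/EI = 202.6/EI
A unit hogging moment at E produces rotation L₁/(3EI) + L₂/(3EI) = 3/EI.
Compatibility: M_E·(L₁+L₂)/(3EI) = θ_0, giving M_E = 67.53 kN·m (hogging).
Span DE, ΣM about D with M_E applied at E: R_E^{DE}·3 = 292 + 67.53, so R_E^{DE} = 119.8 kN and R_D = 146 − 119.8 = 26.16 kN.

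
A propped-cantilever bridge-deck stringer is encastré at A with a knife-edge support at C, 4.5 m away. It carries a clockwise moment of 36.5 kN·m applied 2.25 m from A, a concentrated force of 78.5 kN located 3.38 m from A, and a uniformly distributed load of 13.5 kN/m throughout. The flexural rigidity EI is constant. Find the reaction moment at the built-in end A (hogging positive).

M_A = 70.85 kN·m

Remove the prop at C; the released (primary) structure is a cantilever built in at A.
Free-end deflection of the primary structure under the applied loading (downward +):
  clockwise couple 36.5 at a = 2.25: M₀a(2L − a)/(2EI) = 277.2/EI
  point load 78.5 at a = 3.38: Pa²(3L − a)/(6EI) = 1513/EI
  UDL 13.5: wL⁴/(8EI) = 692/EI
  δ_0 = 2482/EI
Flexibility coefficient — unit upward force at C: δ_{CC} = L³/(3EI) = 30.38/EI.
The prop prevents deflection at C: R_C = δ_0/δ_{CC} = 2482/30.38 = 81.7 kN.
Moment equilibrium about A: M_A = Σ(load moments about A) − R_C·L = 438.5 − 81.7×4.5 = 70.85 kN·m.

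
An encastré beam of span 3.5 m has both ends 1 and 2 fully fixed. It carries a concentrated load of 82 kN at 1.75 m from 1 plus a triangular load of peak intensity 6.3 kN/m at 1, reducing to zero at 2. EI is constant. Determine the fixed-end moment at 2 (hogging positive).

M_2 = 38.45 kN·m

Take the two fixed-end moments M_1, M_2 as redundants; the released structure is the simple span 12.
End rotations of the released simple span under the applied load (×1/EI):
  at 1: point load 82 at a = 1.75: Pab(L + b)/(6LEI) = 62.78/EI
  at 2: point load 82 at a = 1.75: Pab(L + a)/(6LEI) = 62.78/EI
  at 1: triangular load, peak 6.3: w₀L³/(45EI) = 6.003/EI
  at 2: triangular load, peak 6.3: 7w₀L³/(360EI) = 5.252/EI
  θ_10 = 68.78/EI,  θ_20 = 68.03/EI
Flexibility coefficients: a unit moment at one end gives L/(3EI) there and L/(6EI) at the far end, so f₁₁ = f₂₂ = 1.167/EI and f₁₂ = f₂₁ = 0.5833/EI.
Compatibility — zero rotation at each built-in end:
  1.167 M_1 + 0.5833 M_2 = 68.78
  0.5833 M_1 + 1.167 M_2 = 68.03
Solving the pair gives M_1 = 39.73 kN·m and M_2 = 38.45 kN·m (hogging).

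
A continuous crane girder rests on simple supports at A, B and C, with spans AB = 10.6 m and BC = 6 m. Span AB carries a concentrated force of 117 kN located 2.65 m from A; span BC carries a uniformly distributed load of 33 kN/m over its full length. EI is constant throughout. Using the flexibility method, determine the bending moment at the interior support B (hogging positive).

M_B = 146.5 kN·m

Insert a hinge at B; M_B is the redundant, and each span becomes simply supported.
Rotations at B on the released spans (each span's end-slope, ×1/EI):
  span AB: point load 117 at a = 2.65: Pab(L + a)/(6LEI) = 513.5/EI
  span BC: UDL 33: wL³/(24EI) = 297/EI
  relative rotation θ_0 = (513.5 + 297)/EI = 810.5/EI
A unit hogging moment at B produces rotation L₁/(3EI) + L₂/(3EI) = 5.533/EI.
Compatibility: M_B·(L₁+L₂)/(3EI) = θ_0, giving M_B = 146.5 kN·m (hogging).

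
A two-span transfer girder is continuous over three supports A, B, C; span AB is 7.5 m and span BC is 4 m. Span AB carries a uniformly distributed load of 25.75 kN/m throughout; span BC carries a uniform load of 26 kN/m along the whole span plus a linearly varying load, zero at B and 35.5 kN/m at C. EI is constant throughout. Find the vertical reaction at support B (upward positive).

Take M_B as the redundant. Released structure: two simple spans AB and BC with a hinge at B.
Rotations at B on the released spans (each span's end-slope, ×1/EI):
  span AB: UDL 25.75: wL³/(24EI) = 452.6/EI
  span BC: UDL 26: wL³/(24EI) = 69.33/EI
  span BC: triangular load, peak 35.5: 7w₀L³/(360EI) = 44.18/EI
  relative rotation θ_0 = (452.6 + 113.5)/EI = 566.1/EI
A unit hogging moment at B produces rotation L₁/(3EI) + L₂/(3EI) = 3.833/EI.
Compatibility: M_B·(L₁+L₂)/(3EI) = θ_0, giving M_B = 147.7 kN·m (hogging).
Span AB, ΣM about A with M_B applied at B: R_B^{AB}·7.5 = 724.2 + 147.7, so R_B^{AB} = 116.3 kN and R_A = 193.1 − 116.3 = 76.87 kN.
Span BC, ΣM about C: R_B^{BC}·4 = 302.7 + 147.7, so R_B^{BC} = 112.6 kN and R_C = 175 − 112.6 = 62.41 kN.
R_B = 116.3 + 112.6 = 228.8 kN.

R_B = 228.8 kN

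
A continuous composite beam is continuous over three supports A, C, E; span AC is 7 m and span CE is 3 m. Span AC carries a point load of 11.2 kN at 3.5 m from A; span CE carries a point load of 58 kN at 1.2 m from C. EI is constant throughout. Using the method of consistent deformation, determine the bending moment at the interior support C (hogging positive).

Insert a hinge at C; M_C is the redundant, and each span becomes simply supported.
End slopes at the hinge C, treating each span as simply supported:
  span AC: point load 11.2 at a = 3.5: Pab(L + a)/(6LEI) = 34.3/EI
  span CE: point load 58 at a = 1.2: Pab(L + b)/(6LEI) = 33.41/EI
  relative rotation θ_0 = (34.3 + 33.41)/EI = 67.71/EI
A unit hogging moment at C produces rotation L₁/(3EI) + L₂/(3EI) = 3.333/EI.
Compatibility: M_C·(L₁+L₂)/(3EI) = θ_0, giving M_C = 20.31 kN·m (hogging).

M_C = 20.31 kN·m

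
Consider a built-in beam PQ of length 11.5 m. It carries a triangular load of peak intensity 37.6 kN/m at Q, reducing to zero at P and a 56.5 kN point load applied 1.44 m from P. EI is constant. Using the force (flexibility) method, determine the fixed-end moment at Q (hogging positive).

M_Q = 257.5 kN·m

Release both end moments; the primary structure is a simply-supported span PQ with redundants M_P and M_Q.
End rotations of the released simple span under the applied load (×1/EI):
  at P: triangular load, peak 37.6: 7w₀L³/(360EI) = 1112/EI
  at Q: triangular load, peak 37.6: w₀L³/(45EI) = 1271/EI
  at P: point load 56.5 at a = 1.44: Pab(L + b)/(6LEI) = 255.7/EI
  at Q: point load 56.5 at a = 1.44: Pab(L + a)/(6LEI) = 153.5/EI
  θ_P0 = 1368/EI,  θ_Q0 = 1424/EI
Flexibility coefficients: a unit moment at one end gives L/(3EI) there and L/(6EI) at the far end, so f₁₁ = f₂₂ = 3.833/EI and f₁₂ = f₂₁ = 1.917/EI.
Compatibility — zero rotation at each built-in end:
  3.833 M_P + 1.917 M_Q = 1368
  1.917 M_P + 3.833 M_Q = 1424
Solving the pair gives M_P = 228 kN·m and M_Q = 257.5 kN·m (hogging).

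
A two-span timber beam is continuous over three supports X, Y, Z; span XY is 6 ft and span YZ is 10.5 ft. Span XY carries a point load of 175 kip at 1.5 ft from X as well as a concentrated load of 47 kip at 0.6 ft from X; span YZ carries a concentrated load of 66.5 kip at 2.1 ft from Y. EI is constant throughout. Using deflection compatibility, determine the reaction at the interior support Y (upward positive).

Insert a hinge at Y; M_Y is the redundant, and each span becomes simply supported.
Rotations at Y on the released spans (each span's end-slope, ×1/EI):
  span XY: point load 175 at a = 1.5: Pab(L + a)/(6LEI) = 246.1/EI
  span XY: point load 47 at a = 0.6: Pab(L + a)/(6LEI) = 27.92/EI
  span YZ: point load 66.5 at a = 2.1: Pab(L + b)/(6LEI) = 351.9/EI
  relative rotation θ_0 = (274 + 351.9)/EI = 625.9/EI
A unit hogging moment at Y produces rotation L₁/(3EI) + L₂/(3EI) = 5.5/EI.
Compatibility: M_Y·(L₁+L₂)/(3EI) = θ_0, giving M_Y = 113.8 kip·ft (hogging).
Span XY, ΣM about X with M_Y applied at Y: R_Y^{XY}·6 = 290.7 + 113.8, so R_Y^{XY} = 67.42 kip and R_X = 222 − 67.42 = 154.6 kip.
Span YZ, ΣM about Z: R_Y^{YZ}·10.5 = 558.6 + 113.8, so R_Y^{YZ} = 64.04 kip and R_Z = 66.5 − 64.04 = 2.461 kip.
R_Y = 67.42 + 64.04 = 131.5 kip.

R_Y = 131.5 kip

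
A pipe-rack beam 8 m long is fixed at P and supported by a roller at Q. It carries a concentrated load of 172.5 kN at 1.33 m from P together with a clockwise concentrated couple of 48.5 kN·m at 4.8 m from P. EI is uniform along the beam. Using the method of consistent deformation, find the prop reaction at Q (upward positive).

R_Q = 14.39 kN

Release the roller at Q. Primary structure: cantilever fixed at P.
Deflection at Q on the released cantilever, summing each load's contribution:
  point load 172.5 at a = 1.33: Pa²(3L − a)/(6EI) = 1153/EI
  clockwise couple 48.5 at a = 4.8: M₀a(2L − a)/(2EI) = 1304/EI
  δ_0 = 2457/EI
Tip deflection under a unit load at Q: L³/(3EI) = 170.7/EI.
Compatibility at Q: δ_0 − R_Q·δ_{QQ} = 0, so R_Q = 2457/170.7 = 14.39 kN.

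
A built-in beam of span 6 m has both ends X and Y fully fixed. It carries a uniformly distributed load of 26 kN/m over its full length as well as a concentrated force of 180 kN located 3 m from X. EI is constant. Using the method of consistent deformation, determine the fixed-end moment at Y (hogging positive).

M_Y = 213 kN·m

Take the two fixed-end moments M_X, M_Y as redundants; the released structure is the simple span XY.
On the primary (simply-supported) span, the end slopes from the loading are:
  at X: UDL 26: wL³/(24EI) = 234/EI
  at Y: UDL 26: wL³/(24EI) = 234/EI
  at X: point load 180 at a = 3: Pab(L + b)/(6LEI) = 405/EI
  at Y: point load 180 at a = 3: Pab(L + a)/(6LEI) = 405/EI
  θ_X0 = 639/EI,  θ_Y0 = 639/EI
Flexibility coefficients: a unit moment at one end gives L/(3EI) there and L/(6EI) at the far end, so f₁₁ = f₂₂ = 2/EI and f₁₂ = f₂₁ = 1/EI.
Compatibility — zero rotation at each built-in end:
  2 M_X + 1 M_Y = 639
  1 M_X + 2 M_Y = 639
Solving the pair gives M_X = 213 kN·m and M_Y = 213 kN·m (hogging).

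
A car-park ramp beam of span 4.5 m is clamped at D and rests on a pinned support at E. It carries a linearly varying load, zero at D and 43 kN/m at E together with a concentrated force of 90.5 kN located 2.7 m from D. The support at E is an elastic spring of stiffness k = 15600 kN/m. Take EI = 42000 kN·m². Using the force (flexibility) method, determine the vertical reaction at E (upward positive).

R_E = 84.79 kN

Remove the prop at E; the released (primary) structure is a cantilever built in at D.
Deflection at E on the released cantilever, summing each load's contribution:
  triangular load, peak 43 at the free end: 11w₀L⁴/(120EI) = 1616/EI
  point load 90.5 at a = 2.7: Pa²(3L − a)/(6EI) = 1188/EI
  δ_0 = 2804/EI
Flexibility coefficient — unit upward force at E: δ_{EE} = L³/(3EI) = 30.38/EI.
With EI = 42000 kN·m²: δ_0 = 0.066759 m and δ_{EE} = 0.000723 m/kN.
Compatibility — the spring shortens by R_E/k under the reaction it provides: δ_0 − R_E·δ_{EE} = R_E/k. With 1/k = 0.000064 m/kN, R_E = δ_0 / (δ_{EE} + 1/k) = 0.066759 / (0.000723 + 0.000064) = 84.79 kN.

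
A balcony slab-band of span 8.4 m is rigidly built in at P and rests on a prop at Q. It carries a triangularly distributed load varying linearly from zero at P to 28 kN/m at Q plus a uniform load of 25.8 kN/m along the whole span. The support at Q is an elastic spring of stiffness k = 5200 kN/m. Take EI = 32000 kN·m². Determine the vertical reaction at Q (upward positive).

R_Q = 141.5 kN

Remove the prop at Q; the released (primary) structure is a cantilever built in at P.
Free-end deflection of the primary structure under the applied loading (downward +):
  triangular load, peak 28 at the free end: 11w₀L⁴/(120EI) = 12779/EI
  UDL 25.8: wL⁴/(8EI) = 16056/EI
  δ_0 = 28835/EI
Flexibility coefficient — unit upward force at Q: δ_{QQ} = L³/(3EI) = 197.6/EI.
With EI = 32000 kN·m²: δ_0 = 0.9011 m and δ_{QQ} = 0.006174 m/kN.
Compatibility — the spring shortens by R_Q/k under the reaction it provides: δ_0 − R_Q·δ_{QQ} = R_Q/k. With 1/k = 0.000192 m/kN, R_Q = δ_0 / (δ_{QQ} + 1/k) = 0.9011 / (0.006174 + 0.000192) = 141.5 kN.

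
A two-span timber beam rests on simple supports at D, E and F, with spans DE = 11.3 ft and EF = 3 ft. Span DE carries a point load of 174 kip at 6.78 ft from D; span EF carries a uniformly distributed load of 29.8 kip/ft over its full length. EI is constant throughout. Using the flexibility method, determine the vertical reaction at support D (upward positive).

R_D = 42.58 kip

Take M_E as the redundant. Released structure: two simple spans DE and EF with a hinge at E.
Discontinuity in slope at E on the released structure — sum the simple-span end rotations:
  span DE: point load 174 at a = 6.78: Pab(L + a)/(6LEI) = 1422/EI
  span EF: UDL 29.8: wL³/(24EI) = 33.52/EI
  relative rotation θ_0 = (1422 + 33.52)/EI = 1455/EI
A unit hogging moment at E produces rotation L₁/(3EI) + L₂/(3EI) = 4.767/EI.
Compatibility: M_E·(L₁+L₂)/(3EI) = θ_0, giving M_E = 305.3 kip·ft (hogging).
Span DE, ΣM about D with M_E applied at E: R_E^{DE}·11.3 = 1180 + 305.3, so R_E^{DE} = 131.4 kip and R_D = 174 − 131.4 = 42.58 kip.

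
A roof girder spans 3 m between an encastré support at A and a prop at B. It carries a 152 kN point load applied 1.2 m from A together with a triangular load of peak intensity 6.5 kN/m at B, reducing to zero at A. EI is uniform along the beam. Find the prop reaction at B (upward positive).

R_B = 36.98 kN

Take the reaction at B as the redundant and release it; the primary structure is a cantilever fixed at A.
Deflection at B on the released cantilever, summing each load's contribution:
  point load 152 at a = 1.2: Pa²(3L − a)/(6EI) = 284.5/EI
  triangular load, peak 6.5 at the free end: 11w₀L⁴/(120EI) = 48.26/EI
  δ_0 = 332.8/EI
Flexibility coefficient — unit upward force at B: δ_{BB} = L³/(3EI) = 9/EI.
The prop prevents deflection at B: R_B = δ_0/δ_{BB} = 332.8/9 = 36.98 kN.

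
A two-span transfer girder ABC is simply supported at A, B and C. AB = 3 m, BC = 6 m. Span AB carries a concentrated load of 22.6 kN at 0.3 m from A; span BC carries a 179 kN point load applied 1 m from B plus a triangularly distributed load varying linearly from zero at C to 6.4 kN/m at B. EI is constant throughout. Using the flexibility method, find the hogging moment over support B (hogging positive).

M_B = 102.5 kN·m

Insert a hinge at B; M_B is the redundant, and each span becomes simply supported.
Discontinuity in slope at B on the released structure — sum the simple-span end rotations:
  span AB: point load 22.6 at a = 0.3: Pab(L + a)/(6LEI) = 3.356/EI
  span BC: point load 179 at a = 1: Pab(L + b)/(6LEI) = 273.5/EI
  span BC: triangular load, peak 6.4: w₀L³/(45EI) = 30.72/EI
  relative rotation θ_0 = (3.356 + 304.2)/EI = 307.5/EI
A unit hogging moment at B produces rotation L₁/(3EI) + L₂/(3EI) = 3/EI.
Slope continuity at B: θ_0 = M_B·3/EI, so M_B = 307.5/3 = 102.5 kN·m (hogging).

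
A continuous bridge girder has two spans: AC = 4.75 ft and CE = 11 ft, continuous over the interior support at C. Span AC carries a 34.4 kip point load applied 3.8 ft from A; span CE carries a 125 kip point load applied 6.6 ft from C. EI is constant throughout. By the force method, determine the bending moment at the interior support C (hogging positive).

Insert a hinge at C; M_C is the redundant, and each span becomes simply supported.
End slopes at the hinge C, treating each span as simply supported:
  span AC: point load 34.4 at a = 3.8: Pab(L + a)/(6LEI) = 37.26/EI
  span CE: point load 125 at a = 6.6: Pab(L + b)/(6LEI) = 847/EI
  relative rotation θ_0 = (37.26 + 847)/EI = 884.3/EI
A unit hogging moment at C produces rotation L₁/(3EI) + L₂/(3EI) = 5.25/EI.
Slope continuity at C: θ_0 = M_C·5.25/EI, so M_C = 884.3/5.25 = 168.4 kip·ft (hogging).

M_C = 168.4 kip·ft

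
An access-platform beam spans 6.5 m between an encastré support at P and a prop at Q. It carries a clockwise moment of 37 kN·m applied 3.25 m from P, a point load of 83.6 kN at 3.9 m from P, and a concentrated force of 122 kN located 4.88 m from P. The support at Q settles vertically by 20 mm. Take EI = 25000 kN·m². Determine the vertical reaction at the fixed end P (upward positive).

Remove the prop at Q; the released (primary) structure is a cantilever built in at P.
Primary-structure tip deflection at Q by superposition:
  clockwise couple 37 at a = 3.25: M₀a(2L − a)/(2EI) = 586.2/EI
  point load 83.6 at a = 3.9: Pa²(3L − a)/(6EI) = 3306/EI
  point load 122 at a = 4.88: Pa²(3L − a)/(6EI) = 7079/EI
  δ_0 = 10972/EI
Tip deflection under a unit load at Q: L³/(3EI) = 91.54/EI.
With EI = 25000 kN·m²: δ_0 = 0.43887 m and δ_{QQ} = 0.003662 m/kN.
Compatibility — the beam at Q must follow the support down by 0.02 m: δ_0 − R_Q·δ_{QQ} = 0.02, so R_Q = (0.43887 − 0.02)/0.003662 = 114.4 kN.
Vertical equilibrium: R_P = ΣP − R_Q = 205.6 − 114.4 = 91.21 kN.

R_P = 91.21 kN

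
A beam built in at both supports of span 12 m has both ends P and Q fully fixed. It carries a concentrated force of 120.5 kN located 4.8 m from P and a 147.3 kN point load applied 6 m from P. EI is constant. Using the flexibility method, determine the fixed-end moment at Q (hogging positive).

Release both end moments; the primary structure is a simply-supported span PQ with redundants M_P and M_Q.
Simple-span end rotations at P and Q under the given loads:
  at P: point load 120.5 at a = 4.8: Pab(L + b)/(6LEI) = 1111/EI
  at Q: point load 120.5 at a = 4.8: Pab(L + a)/(6LEI) = 971.7/EI
  at P: point load 147.3 at a = 6: Pab(L + b)/(6LEI) = 1326/EI
  at Q: point load 147.3 at a = 6: Pab(L + a)/(6LEI) = 1326/EI
  θ_P0 = 2436/EI,  θ_Q0 = 2297/EI
Flexibility coefficients: a unit moment at one end gives L/(3EI) there and L/(6EI) at the far end, so f₁₁ = f₂₂ = 4/EI and f₁₂ = f₂₁ = 2/EI.
Compatibility — zero rotation at each built-in end:
  4 M_P + 2 M_Q = 2436
  2 M_P + 4 M_Q = 2297
Solving the pair gives M_P = 429.2 kN·m and M_Q = 359.8 kN·m (hogging).

M_Q = 359.8 kN·m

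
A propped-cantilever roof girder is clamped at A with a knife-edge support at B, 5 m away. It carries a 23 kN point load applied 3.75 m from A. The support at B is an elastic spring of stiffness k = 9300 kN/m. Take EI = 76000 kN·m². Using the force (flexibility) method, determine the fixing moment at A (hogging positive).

Release the roller at B. Primary structure: cantilever fixed at A.
Downward deflection at the released point B due to the loads:
  point load 23 at a = 3.75: Pa²(3L − a)/(6EI) = 606.4/EI
Tip deflection under a unit load at B: L³/(3EI) = 41.67/EI.
With EI = 76000 kN·m²: δ_0 = 0.00798 m and δ_{BB} = 0.000548 m/kN.
Compatibility — the spring shortens by R_B/k under the reaction it provides: δ_0 − R_B·δ_{BB} = R_B/k. With 1/k = 0.000108 m/kN, R_B = δ_0 / (δ_{BB} + 1/k) = 0.00798 / (0.000548 + 0.000108) = 12.17 kN.
Moment equilibrium about A: M_A = Σ(load moments about A) − R_B·L = 86.25 − 12.17×5 = 25.41 kN·m.

M_A = 25.41 kN·m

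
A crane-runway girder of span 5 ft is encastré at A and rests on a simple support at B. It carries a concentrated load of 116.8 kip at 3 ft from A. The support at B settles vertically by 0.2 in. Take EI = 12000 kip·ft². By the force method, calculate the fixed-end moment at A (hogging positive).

Release the roller at B. Primary structure: cantilever fixed at A.
Downward deflection at the released point B due to the loads:
  point load 116.8 at a = 3: Pa²(3L − a)/(6EI) = 2102/EI
Flexibility coefficient — unit upward force at B: δ_{BB} = L³/(3EI) = 41.67/EI.
With EI = 12000 kip·ft²: δ_0 = 0.1752 ft and δ_{BB} = 0.003472 ft/kip.
Compatibility — the beam at B must follow the support down by 0.01667 ft: δ_0 − R_B·δ_{BB} = 0.01667, so R_B = (0.1752 − 0.01667)/0.003472 = 45.66 kip.
Moment equilibrium about A: M_A = Σ(load moments about A) − R_B·L = 350.4 − 45.66×5 = 122.1 kip·ft.

M_A = 122.1 kip·ft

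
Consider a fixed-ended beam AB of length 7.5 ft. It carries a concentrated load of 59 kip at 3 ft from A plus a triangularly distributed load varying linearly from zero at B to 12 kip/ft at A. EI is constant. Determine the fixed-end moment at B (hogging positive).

Release both end moments; the primary structure is a simply-supported span AB with redundants M_A and M_B.
End rotations of the released simple span under the applied load (×1/EI):
  at A: point load 59 at a = 3: Pab(L + b)/(6LEI) = 212.4/EI
  at B: point load 59 at a = 3: Pab(L + a)/(6LEI) = 185.8/EI
  at A: triangular load, peak 12: w₀L³/(45EI) = 112.5/EI
  at B: triangular load, peak 12: 7w₀L³/(360EI) = 98.44/EI
  θ_A0 = 324.9/EI,  θ_B0 = 284.3/EI
Flexibility coefficients: a unit moment at one end gives L/(3EI) there and L/(6EI) at the far end, so f₁₁ = f₂₂ = 2.5/EI and f₁₂ = f₂₁ = 1.25/EI.
Compatibility — zero rotation at each built-in end:
  2.5 M_A + 1.25 M_B = 324.9
  1.25 M_A + 2.5 M_B = 284.3
Solving the pair gives M_A = 97.47 kip·ft and M_B = 64.98 kip·ft (hogging).

M_B = 64.98 kip·ft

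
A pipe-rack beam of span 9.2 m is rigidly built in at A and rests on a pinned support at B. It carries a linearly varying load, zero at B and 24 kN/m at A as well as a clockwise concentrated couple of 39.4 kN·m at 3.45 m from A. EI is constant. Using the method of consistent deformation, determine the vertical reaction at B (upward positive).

Take the reaction at B as the redundant and release it; the primary structure is a cantilever fixed at A.
Deflection at B on the released cantilever, summing each load's contribution:
  triangular load, peak 24 at the fixed end: w₀L⁴/(30EI) = 5731/EI
  clockwise couple 39.4 at a = 3.45: M₀a(2L − a)/(2EI) = 1016/EI
  δ_0 = 6747/EI
Flexibility coefficient — unit upward force at B: δ_{BB} = L³/(3EI) = 259.6/EI.
The prop prevents deflection at B: R_B = δ_0/δ_{BB} = 6747/259.6 = 25.99 kN.

R_B = 25.99 kN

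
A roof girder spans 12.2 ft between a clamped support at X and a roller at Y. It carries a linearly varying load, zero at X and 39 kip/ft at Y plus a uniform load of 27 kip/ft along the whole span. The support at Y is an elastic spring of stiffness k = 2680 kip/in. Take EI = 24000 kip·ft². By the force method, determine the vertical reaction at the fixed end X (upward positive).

Take the reaction at Y as the redundant and release it; the primary structure is a cantilever fixed at X.
Free-end deflection of the primary structure under the applied loading (downward +):
  triangular load, peak 39 at the free end: 11w₀L⁴/(120EI) = 79198/EI
  UDL 27: wL⁴/(8EI) = 74768/EI
  δ_0 = 153966/EI
Flexibility coefficient — unit upward force at Y: δ_{YY} = L³/(3EI) = 605.3/EI.
With EI = 24000 kip·ft²: δ_0 = 6.4152 ft and δ_{YY} = 0.02522 ft/kip.
Compatibility — the spring shortens by R_Y/k under the reaction it provides: δ_0 − R_Y·δ_{YY} = R_Y/k. With 1/k = 1/(2680×12) ft/kip = 0.000031 ft/kip, R_Y = δ_0 / (δ_{YY} + 1/k) = 6.4152 / (0.02522 + 0.000031) = 254.1 kip.
Vertical equilibrium: R_X = ΣP − R_Y = 567.3 − 254.1 = 313.2 kip.

R_X = 313.2 kip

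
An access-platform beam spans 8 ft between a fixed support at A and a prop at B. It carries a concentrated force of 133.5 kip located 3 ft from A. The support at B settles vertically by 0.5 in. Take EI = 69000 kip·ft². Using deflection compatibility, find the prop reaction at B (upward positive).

R_B = 7.794 kip

Take the reaction at B as the redundant and release it; the primary structure is a cantilever fixed at A.
Deflection at B on the released cantilever, summing each load's contribution:
  point load 133.5 at a = 3: Pa²(3L − a)/(6EI) = 4205/EI
Flexibility coefficient — unit upward force at B: δ_{BB} = L³/(3EI) = 170.7/EI.
With EI = 69000 kip·ft²: δ_0 = 0.060946 ft and δ_{BB} = 0.002473 ft/kip.
Compatibility — the beam at B must follow the support down by 0.04167 ft: δ_0 − R_B·δ_{BB} = 0.04167, so R_B = (0.060946 − 0.04167)/0.002473 = 7.794 kip.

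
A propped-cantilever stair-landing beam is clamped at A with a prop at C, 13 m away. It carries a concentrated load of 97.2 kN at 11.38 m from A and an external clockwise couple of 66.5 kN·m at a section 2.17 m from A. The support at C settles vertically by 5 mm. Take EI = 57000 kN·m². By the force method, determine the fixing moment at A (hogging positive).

Remove the prop at C; the released (primary) structure is a cantilever built in at A.
Downward deflection at the released point C due to the loads:
  point load 97.2 at a = 11.38: Pa²(3L − a)/(6EI) = 57946/EI
  clockwise couple 66.5 at a = 2.17: M₀a(2L − a)/(2EI) = 1719/EI
  δ_0 = 59665/EI
Tip deflection under a unit load at C: L³/(3EI) = 732.3/EI.
With EI = 57000 kN·m²: δ_0 = 1.0468 m and δ_{CC} = 0.012848 m/kN.
Compatibility — the beam at C must follow the support down by 0.005 m: δ_0 − R_C·δ_{CC} = 0.005, so R_C = (1.0468 − 0.005)/0.012848 = 81.08 kN.
Moment equilibrium about A: M_A = Σ(load moments about A) − R_C·L = 1173 − 81.08×13 = 118.5 kN·m.

M_A = 118.5 kN·m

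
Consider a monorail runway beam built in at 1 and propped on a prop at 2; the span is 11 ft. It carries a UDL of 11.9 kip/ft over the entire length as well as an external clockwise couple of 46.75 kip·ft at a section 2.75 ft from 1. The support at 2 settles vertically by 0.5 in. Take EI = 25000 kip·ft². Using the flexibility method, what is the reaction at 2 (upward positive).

R_2 = 49.53 kip

Release the roller at 2. Primary structure: cantilever fixed at 1.
Downward deflection at the released point 2 due to the loads:
  UDL 11.9: wL⁴/(8EI) = 21778/EI
  clockwise couple 46.75 at a = 2.75: M₀a(2L − a)/(2EI) = 1237/EI
  δ_0 = 23016/EI
Flexibility coefficient — unit upward force at 2: δ_{22} = L³/(3EI) = 443.7/EI.
With EI = 25000 kip·ft²: δ_0 = 0.92064 ft and δ_{22} = 0.017747 ft/kip.
Compatibility — the beam at 2 must follow the support down by 0.04167 ft: δ_0 − R_2·δ_{22} = 0.04167, so R_2 = (0.92064 − 0.04167)/0.017747 = 49.53 kip.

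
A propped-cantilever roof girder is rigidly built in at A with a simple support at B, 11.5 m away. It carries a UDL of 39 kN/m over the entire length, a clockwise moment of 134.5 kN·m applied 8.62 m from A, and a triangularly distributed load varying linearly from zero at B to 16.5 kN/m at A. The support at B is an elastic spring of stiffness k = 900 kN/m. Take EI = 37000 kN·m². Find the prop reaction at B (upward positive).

R_B = 188.3 kN

Take the reaction at B as the redundant and release it; the primary structure is a cantilever fixed at A.
Free-end deflection of the primary structure under the applied loading (downward +):
  UDL 39: wL⁴/(8EI) = 85264/EI
  clockwise couple 134.5 at a = 8.62: M₀a(2L − a)/(2EI) = 8336/EI
  triangular load, peak 16.5 at the fixed end: w₀L⁴/(30EI) = 9620/EI
  δ_0 = 103220/EI
Flexibility coefficient — unit upward force at B: δ_{BB} = L³/(3EI) = 507/EI.
With EI = 37000 kN·m²: δ_0 = 2.7897 m and δ_{BB} = 0.013702 m/kN.
Compatibility — the spring shortens by R_B/k under the reaction it provides: δ_0 − R_B·δ_{BB} = R_B/k. With 1/k = 0.001111 m/kN, R_B = δ_0 / (δ_{BB} + 1/k) = 2.7897 / (0.013702 + 0.001111) = 188.3 kN.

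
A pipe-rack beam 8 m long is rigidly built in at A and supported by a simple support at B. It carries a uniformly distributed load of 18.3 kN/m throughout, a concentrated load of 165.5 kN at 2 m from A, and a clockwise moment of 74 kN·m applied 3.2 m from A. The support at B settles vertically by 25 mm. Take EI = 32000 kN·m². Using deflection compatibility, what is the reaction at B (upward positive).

R_B = 73.32 kN

Take the reaction at B as the redundant and release it; the primary structure is a cantilever fixed at A.
Primary-structure tip deflection at B by superposition:
  UDL 18.3: wL⁴/(8EI) = 9370/EI
  point load 165.5 at a = 2: Pa²(3L − a)/(6EI) = 2427/EI
  clockwise couple 74 at a = 3.2: M₀a(2L − a)/(2EI) = 1516/EI
  δ_0 = 13312/EI
Flexibility coefficient — unit upward force at B: δ_{BB} = L³/(3EI) = 170.7/EI.
With EI = 32000 kN·m²: δ_0 = 0.41601 m and δ_{BB} = 0.005333 m/kN.
Compatibility — the beam at B must follow the support down by 0.025 m: δ_0 − R_B·δ_{BB} = 0.025, so R_B = (0.41601 − 0.025)/0.005333 = 73.32 kN.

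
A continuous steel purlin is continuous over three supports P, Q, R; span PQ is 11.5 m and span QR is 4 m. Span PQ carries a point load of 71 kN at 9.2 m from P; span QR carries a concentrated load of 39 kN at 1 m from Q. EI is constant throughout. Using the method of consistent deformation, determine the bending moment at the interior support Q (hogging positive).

M_Q = 93.84 kN·m

Release continuity at Q by inserting a hinge; the redundant is the internal moment M_Q. The primary structure is two simply-supported spans PQ and QR.
Rotations at Q on the released spans (each span's end-slope, ×1/EI):
  span PQ: point load 71 at a = 9.2: Pab(L + a)/(6LEI) = 450.7/EI
  span QR: point load 39 at a = 1: Pab(L + b)/(6LEI) = 34.12/EI
  relative rotation θ_0 = (450.7 + 34.12)/EI = 484.8/EI
A unit hogging moment at Q produces rotation L₁/(3EI) + L₂/(3EI) = 5.167/EI.
Compatibility: M_Q·(L₁+L₂)/(3EI) = θ_0, giving M_Q = 93.84 kN·m (hogging).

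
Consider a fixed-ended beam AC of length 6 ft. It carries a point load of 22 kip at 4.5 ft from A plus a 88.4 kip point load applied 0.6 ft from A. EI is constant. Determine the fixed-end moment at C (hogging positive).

M_C = 23.34 kip·ft

Take the two fixed-end moments M_A, M_C as redundants; the released structure is the simple span AC.
Simple-span end rotations at A and C under the given loads:
  at A: point load 22 at a = 4.5: Pab(L + b)/(6LEI) = 30.94/EI
  at C: point load 22 at a = 4.5: Pab(L + a)/(6LEI) = 43.31/EI
  at A: point load 88.4 at a = 0.6: Pab(L + b)/(6LEI) = 90.7/EI
  at C: point load 88.4 at a = 0.6: Pab(L + a)/(6LEI) = 52.51/EI
  θ_A0 = 121.6/EI,  θ_C0 = 95.82/EI
Flexibility coefficients: a unit moment at one end gives L/(3EI) there and L/(6EI) at the far end, so f₁₁ = f₂₂ = 2/EI and f₁₂ = f₂₁ = 1/EI.
Compatibility — zero rotation at each built-in end:
  2 M_A + 1 M_C = 121.6
  1 M_A + 2 M_C = 95.82
Solving the pair gives M_A = 49.15 kip·ft and M_C = 23.34 kip·ft (hogging).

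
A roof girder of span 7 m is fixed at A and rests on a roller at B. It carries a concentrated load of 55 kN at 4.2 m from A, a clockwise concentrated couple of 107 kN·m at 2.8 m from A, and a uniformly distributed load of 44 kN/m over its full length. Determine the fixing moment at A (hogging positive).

Remove the prop at B; the released (primary) structure is a cantilever built in at A.
Downward deflection at the released point B due to the loads:
  point load 55 at a = 4.2: Pa²(3L − a)/(6EI) = 2717/EI
  clockwise couple 107 at a = 2.8: M₀a(2L − a)/(2EI) = 1678/EI
  UDL 44: wL⁴/(8EI) = 13206/EI
  δ_0 = 17600/EI
Flexibility coefficient — unit upward force at B: δ_{BB} = L³/(3EI) = 114.3/EI.
The prop prevents deflection at B: R_B = δ_0/δ_{BB} = 17600/114.3 = 153.9 kN.
Moment equilibrium about A: M_A = Σ(load moments about A) − R_B·L = 1416 − 153.9×7 = 338.5 kN·m.

M_A = 338.5 kN·m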